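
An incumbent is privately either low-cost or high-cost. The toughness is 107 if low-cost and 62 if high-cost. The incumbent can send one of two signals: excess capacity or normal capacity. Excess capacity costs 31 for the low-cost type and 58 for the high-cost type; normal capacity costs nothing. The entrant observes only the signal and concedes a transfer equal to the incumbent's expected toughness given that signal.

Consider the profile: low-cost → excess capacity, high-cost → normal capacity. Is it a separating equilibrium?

If types separate, excess capacity earns payment 107 and normal capacity earns 62.
Low-cost: excess capacity gives 107 − 31 = 76; normal capacity gives 62 − 0 = 62. No deviation. ✓
High-cost: normal capacity gives 62 − 0 = 62; excess capacity gives 107 − 58 = 49. No deviation. ✓
Neither type gains from mimicking the other.

Yes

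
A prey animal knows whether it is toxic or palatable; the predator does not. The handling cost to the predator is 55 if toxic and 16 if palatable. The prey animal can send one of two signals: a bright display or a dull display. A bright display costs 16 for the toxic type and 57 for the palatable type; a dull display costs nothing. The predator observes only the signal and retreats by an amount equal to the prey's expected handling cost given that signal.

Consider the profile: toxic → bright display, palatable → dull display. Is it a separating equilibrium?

Yes

If types separate, bright display earns payment 55 and dull display earns 16.
Toxic: bright display gives 55 − 16 = 39; dull display gives 16 − 0 = 16. No deviation. ✓
Palatable: dull display gives 16 − 0 = 16; bright display gives 55 − 57 = -2. No deviation. ✓
Neither type gains from mimicking the other.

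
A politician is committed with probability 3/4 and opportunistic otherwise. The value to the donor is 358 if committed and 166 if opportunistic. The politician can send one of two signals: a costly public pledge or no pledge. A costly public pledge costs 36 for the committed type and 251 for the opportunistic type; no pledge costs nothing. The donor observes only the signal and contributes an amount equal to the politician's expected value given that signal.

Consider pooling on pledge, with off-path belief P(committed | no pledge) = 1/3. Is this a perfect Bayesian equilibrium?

No

On the equilibrium path (pledge) the donor holds the prior 3/4 and pays 3/4·358 + 1/4·166 = 310. Off-path (no pledge) belief 1/3 gives 1/3·358 + 2/3·166 = 230.
Committed: pledge gives 310 − 36 = 274; no pledge gives 230 − 0 = 230. Stays. ✓
Opportunistic: pledge gives 310 − 251 = 59; no pledge gives 230 − 0 = 230. Deviates. ✗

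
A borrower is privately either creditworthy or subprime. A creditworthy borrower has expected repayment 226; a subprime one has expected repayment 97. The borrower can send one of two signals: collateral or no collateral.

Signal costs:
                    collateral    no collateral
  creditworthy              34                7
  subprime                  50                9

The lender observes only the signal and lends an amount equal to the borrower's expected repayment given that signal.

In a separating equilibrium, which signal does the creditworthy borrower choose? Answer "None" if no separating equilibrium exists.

Try creditworthy → collateral, subprime → no collateral:
  If types separate, collateral earns payment 226 and no collateral earns 97.
  Creditworthy: collateral gives 226 − 34 = 192; no collateral gives 97 − 7 = 90. No deviation. ✓
  Subprime: no collateral gives 97 − 9 = 88; collateral gives 226 − 50 = 176. Would deviate. ✗
Try creditworthy → no collateral, subprime → collateral:
  If types separate, no collateral earns payment 226 and collateral earns 97.
  Creditworthy: no collateral gives 226 − 7 = 219; collateral gives 97 − 34 = 63. No deviation. ✓
  Subprime: collateral gives 97 − 50 = 47; no collateral gives 226 − 9 = 217. Would deviate. ✗
Neither assignment is incentive-compatible.

None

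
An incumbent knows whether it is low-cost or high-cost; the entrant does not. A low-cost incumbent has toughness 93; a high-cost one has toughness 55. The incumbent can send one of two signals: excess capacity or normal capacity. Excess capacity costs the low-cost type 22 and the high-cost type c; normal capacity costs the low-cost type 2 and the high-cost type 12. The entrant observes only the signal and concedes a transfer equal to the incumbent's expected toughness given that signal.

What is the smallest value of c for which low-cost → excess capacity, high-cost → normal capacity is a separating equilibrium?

50

Under separation: excess capacity → low-cost (pays 93); normal capacity → high-cost (pays 55).
Low-cost: 93 − 22 = 71 ≥ 55 − 2 = 53. Holds regardless of c. ✓
High-cost: 55 − 12 ≥ 93 − c, so c ≥ 93 − 43 = 50.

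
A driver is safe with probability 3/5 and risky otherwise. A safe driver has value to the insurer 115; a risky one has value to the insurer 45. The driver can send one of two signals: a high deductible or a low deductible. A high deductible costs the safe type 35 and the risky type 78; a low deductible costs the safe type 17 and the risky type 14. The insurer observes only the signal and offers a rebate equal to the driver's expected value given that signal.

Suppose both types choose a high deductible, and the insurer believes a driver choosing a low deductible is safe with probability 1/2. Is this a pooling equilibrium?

No

On the equilibrium path (high deductible) the insurer holds the prior 3/5 and pays 3/5·115 + 2/5·45 = 87. Off-path (low deductible) belief 1/2 gives 1/2·115 + 1/2·45 = 80.
Safe: high deductible gives 87 − 35 = 52; low deductible gives 80 − 17 = 63. Deviates. ✗
Risky: high deductible gives 87 − 78 = 9; low deductible gives 80 − 14 = 66. Deviates. ✗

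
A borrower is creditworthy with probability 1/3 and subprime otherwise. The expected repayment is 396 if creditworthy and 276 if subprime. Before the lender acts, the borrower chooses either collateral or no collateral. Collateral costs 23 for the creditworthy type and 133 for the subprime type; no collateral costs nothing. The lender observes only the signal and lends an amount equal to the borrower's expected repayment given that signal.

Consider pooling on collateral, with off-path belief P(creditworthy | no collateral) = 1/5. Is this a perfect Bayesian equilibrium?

On the equilibrium path (collateral) the lender holds the prior 1/3 and pays 1/3·396 + 2/3·276 = 316. Off-path (no collateral) belief 1/5 gives 1/5·396 + 4/5·276 = 300.
Creditworthy: collateral gives 316 − 23 = 293; no collateral gives 300 − 0 = 300. Deviates. ✗
Subprime: collateral gives 316 − 133 = 183; no collateral gives 300 − 0 = 300. Deviates. ✗

No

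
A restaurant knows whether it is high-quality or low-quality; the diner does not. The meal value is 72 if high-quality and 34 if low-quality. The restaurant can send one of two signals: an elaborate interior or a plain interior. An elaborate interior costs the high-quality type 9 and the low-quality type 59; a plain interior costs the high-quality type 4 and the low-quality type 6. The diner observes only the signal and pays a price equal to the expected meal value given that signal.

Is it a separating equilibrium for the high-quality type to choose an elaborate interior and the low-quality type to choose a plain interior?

Yes

If types separate, elaborate interior earns payment 72 and plain interior earns 34.
High-quality: elaborate interior gives 72 − 9 = 63; plain interior gives 34 − 4 = 30. No deviation. ✓
Low-quality: plain interior gives 34 − 6 = 28; elaborate interior gives 72 − 59 = 13. No deviation. ✓
Neither type gains from mimicking the other.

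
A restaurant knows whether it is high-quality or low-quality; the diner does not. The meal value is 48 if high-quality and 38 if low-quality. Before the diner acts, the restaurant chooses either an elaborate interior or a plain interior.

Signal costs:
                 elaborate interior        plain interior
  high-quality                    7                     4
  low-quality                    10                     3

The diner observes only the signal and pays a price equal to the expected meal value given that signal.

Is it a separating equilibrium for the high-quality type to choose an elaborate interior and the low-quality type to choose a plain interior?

No

If types separate, elaborate interior earns payment 48 and plain interior earns 38.
High-quality: elaborate interior gives 48 − 7 = 41; plain interior gives 38 − 4 = 34. No deviation. ✓
Low-quality: plain interior gives 38 − 3 = 35; elaborate interior gives 48 − 10 = 38. Would deviate. ✗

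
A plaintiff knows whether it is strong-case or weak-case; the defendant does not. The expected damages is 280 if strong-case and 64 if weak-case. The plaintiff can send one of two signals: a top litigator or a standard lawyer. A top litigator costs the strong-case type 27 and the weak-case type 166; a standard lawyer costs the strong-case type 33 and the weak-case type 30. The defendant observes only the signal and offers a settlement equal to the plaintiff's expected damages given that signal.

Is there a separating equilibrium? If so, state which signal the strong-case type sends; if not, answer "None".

None

Try strong-case → top litigator, weak-case → standard lawyer:
  If types separate, top litigator earns payment 280 and standard lawyer earns 64.
  Strong-case: top litigator gives 280 − 27 = 253; standard lawyer gives 64 − 33 = 31. No deviation. ✓
  Weak-case: standard lawyer gives 64 − 30 = 34; top litigator gives 280 − 166 = 114. Would deviate. ✗
Try strong-case → standard lawyer, weak-case → top litigator:
  If types separate, standard lawyer earns payment 280 and top litigator earns 64.
  Strong-case: standard lawyer gives 280 − 33 = 247; top litigator gives 64 − 27 = 37. No deviation. ✓
  Weak-case: top litigator gives 64 − 166 = -102; standard lawyer gives 280 − 30 = 250. Would deviate. ✗
Neither assignment is incentive-compatible.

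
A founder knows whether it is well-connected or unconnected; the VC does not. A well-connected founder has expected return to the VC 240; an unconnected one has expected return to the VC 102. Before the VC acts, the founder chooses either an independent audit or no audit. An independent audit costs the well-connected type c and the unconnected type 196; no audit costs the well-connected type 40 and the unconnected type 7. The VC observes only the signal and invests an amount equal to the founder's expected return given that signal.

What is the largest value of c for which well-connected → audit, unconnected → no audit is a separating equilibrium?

178

Under separation: audit → well-connected (pays 240); no audit → unconnected (pays 102).
Unconnected: 102 − 7 = 95 ≥ 240 − 196 = 44. Holds regardless of c. ✓
Well-connected: 240 − c ≥ 102 − 40, so c ≤ 240 − 62 = 178.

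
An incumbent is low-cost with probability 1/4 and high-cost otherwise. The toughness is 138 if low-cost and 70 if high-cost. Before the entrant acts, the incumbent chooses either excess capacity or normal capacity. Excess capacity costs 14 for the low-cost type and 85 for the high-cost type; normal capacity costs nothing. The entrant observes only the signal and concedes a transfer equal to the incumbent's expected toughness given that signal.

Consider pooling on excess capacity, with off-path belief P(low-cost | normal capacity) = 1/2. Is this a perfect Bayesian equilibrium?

No

At the pooled signal (excess capacity) the entrant holds the prior 1/4 and pays 1/4·138 + 3/4·70 = 87. Off-path (normal capacity) belief 1/2 gives 1/2·138 + 1/2·70 = 104.
Low-cost: excess capacity gives 87 − 14 = 73; normal capacity gives 104 − 0 = 104. Deviates. ✗
High-cost: excess capacity gives 87 − 85 = 2; normal capacity gives 104 − 0 = 104. Deviates. ✗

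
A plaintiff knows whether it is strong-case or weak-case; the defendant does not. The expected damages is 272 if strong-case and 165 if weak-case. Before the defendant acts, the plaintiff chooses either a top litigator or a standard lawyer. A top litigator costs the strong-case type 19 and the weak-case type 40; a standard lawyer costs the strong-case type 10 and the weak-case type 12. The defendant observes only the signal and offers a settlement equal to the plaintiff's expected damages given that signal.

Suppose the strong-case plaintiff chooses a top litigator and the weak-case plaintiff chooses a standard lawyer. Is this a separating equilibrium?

No

If types separate, top litigator earns payment 272 and standard lawyer earns 165.
Strong-case: top litigator gives 272 − 19 = 253; standard lawyer gives 165 − 10 = 155. No deviation. ✓
Weak-case: standard lawyer gives 165 − 12 = 153; top litigator gives 272 − 40 = 232. Would deviate. ✗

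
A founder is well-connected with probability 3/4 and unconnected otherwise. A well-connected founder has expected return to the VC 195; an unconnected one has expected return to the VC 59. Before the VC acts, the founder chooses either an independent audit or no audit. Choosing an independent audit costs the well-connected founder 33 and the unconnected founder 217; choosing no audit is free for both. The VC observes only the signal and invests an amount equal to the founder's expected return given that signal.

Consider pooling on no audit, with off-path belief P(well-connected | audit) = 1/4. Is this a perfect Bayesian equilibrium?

Yes

At the pooled signal (no audit) the VC holds the prior 3/4 and pays 3/4·195 + 1/4·59 = 161. Off-path (audit) belief 1/4 gives 1/4·195 + 3/4·59 = 93.
Well-connected: no audit gives 161 − 0 = 161; audit gives 93 − 33 = 60. Stays. ✓
Unconnected: no audit gives 161 − 0 = 161; audit gives 93 − 217 = -124. Stays. ✓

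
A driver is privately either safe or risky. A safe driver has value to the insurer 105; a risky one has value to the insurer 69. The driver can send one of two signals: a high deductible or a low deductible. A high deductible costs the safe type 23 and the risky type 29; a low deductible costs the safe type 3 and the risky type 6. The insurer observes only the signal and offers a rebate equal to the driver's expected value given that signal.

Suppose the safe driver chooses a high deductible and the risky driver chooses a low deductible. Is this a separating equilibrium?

No

If types separate, high deductible earns payment 105 and low deductible earns 69.
Safe: high deductible gives 105 − 23 = 82; low deductible gives 69 − 3 = 66. No deviation. ✓
Risky: low deductible gives 69 − 6 = 63; high deductible gives 105 − 29 = 76. Would deviate. ✗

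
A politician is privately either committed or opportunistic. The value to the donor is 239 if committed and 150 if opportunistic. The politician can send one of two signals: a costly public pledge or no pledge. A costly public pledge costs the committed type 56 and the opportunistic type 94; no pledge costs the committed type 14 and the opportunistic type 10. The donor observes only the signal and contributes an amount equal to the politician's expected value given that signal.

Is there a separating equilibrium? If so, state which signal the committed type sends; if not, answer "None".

None

Try committed → pledge, opportunistic → no pledge:
  Under separation the donor infers type exactly: pledge → committed (pays 239), no pledge → opportunistic (pays 150).
  Committed: pledge gives 239 − 56 = 183; no pledge gives 150 − 14 = 136. No deviation. ✓
  Opportunistic: no pledge gives 150 − 10 = 140; pledge gives 239 − 94 = 145. Would deviate. ✗
Try committed → no pledge, opportunistic → pledge:
  Under separation the donor infers type exactly: no pledge → committed (pays 239), pledge → opportunistic (pays 150).
  Committed: no pledge gives 239 − 14 = 225; pledge gives 150 − 56 = 94. No deviation. ✓
  Opportunistic: pledge gives 150 − 94 = 56; no pledge gives 239 − 10 = 229. Would deviate. ✗
Neither assignment is incentive-compatible.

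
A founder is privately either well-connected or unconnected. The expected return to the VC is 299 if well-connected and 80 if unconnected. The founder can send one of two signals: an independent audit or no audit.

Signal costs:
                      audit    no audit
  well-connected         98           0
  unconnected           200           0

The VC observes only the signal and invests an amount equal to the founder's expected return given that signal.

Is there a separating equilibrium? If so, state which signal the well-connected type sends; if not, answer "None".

Try well-connected → audit, unconnected → no audit:
  If types separate, audit earns payment 299 and no audit earns 80.
  Well-connected: audit gives 299 − 98 = 201; no audit gives 80 − 0 = 80. No deviation. ✓
  Unconnected: no audit gives 80 − 0 = 80; audit gives 299 − 200 = 99. Would deviate. ✗
Try well-connected → no audit, unconnected → audit:
  If types separate, no audit earns payment 299 and audit earns 80.
  Well-connected: no audit gives 299 − 0 = 299; audit gives 80 − 98 = -18. No deviation. ✓
  Unconnected: audit gives 80 − 200 = -120; no audit gives 299 − 0 = 299. Would deviate. ✗
Neither assignment is incentive-compatible.

None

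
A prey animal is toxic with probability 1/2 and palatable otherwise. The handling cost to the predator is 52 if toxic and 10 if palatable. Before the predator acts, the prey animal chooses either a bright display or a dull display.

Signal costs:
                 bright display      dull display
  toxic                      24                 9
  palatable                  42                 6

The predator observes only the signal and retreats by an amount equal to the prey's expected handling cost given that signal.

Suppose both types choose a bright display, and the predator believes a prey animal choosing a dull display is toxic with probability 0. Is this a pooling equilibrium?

No

At the pooled signal (bright display) the predator holds the prior 1/2 and pays 1/2·52 + 1/2·10 = 31. Off-path (dull display) belief 0 gives 0·52 + 1·10 = 10.
Toxic: bright display gives 31 − 24 = 7; dull display gives 10 − 9 = 1. Stays. ✓
Palatable: bright display gives 31 − 42 = -11; dull display gives 10 − 6 = 4. Deviates. ✗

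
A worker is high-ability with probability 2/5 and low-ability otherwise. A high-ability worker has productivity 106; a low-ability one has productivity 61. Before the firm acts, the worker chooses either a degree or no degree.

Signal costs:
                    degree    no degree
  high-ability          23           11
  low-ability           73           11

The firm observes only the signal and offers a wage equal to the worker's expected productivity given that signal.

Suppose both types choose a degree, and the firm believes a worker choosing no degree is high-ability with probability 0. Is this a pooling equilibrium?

No

At the pooled signal (degree) the firm holds the prior 2/5 and pays 2/5·106 + 3/5·61 = 79. Off-path (no degree) belief 0 gives 0·106 + 1·61 = 61.
High-ability: degree gives 79 − 23 = 56; no degree gives 61 − 11 = 50. Stays. ✓
Low-ability: degree gives 79 − 73 = 6; no degree gives 61 − 11 = 50. Deviates. ✗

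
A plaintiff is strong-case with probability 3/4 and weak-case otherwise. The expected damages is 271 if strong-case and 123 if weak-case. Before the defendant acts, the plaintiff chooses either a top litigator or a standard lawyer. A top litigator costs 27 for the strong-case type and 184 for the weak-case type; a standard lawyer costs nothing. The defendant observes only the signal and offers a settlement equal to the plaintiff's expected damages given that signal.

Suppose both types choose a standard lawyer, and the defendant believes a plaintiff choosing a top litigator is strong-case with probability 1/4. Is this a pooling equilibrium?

At the pooled signal (standard lawyer) the defendant holds the prior 3/4 and pays 3/4·271 + 1/4·123 = 234. Off-path (top litigator) belief 1/4 gives 1/4·271 + 3/4·123 = 160.
Strong-case: standard lawyer gives 234 − 0 = 234; top litigator gives 160 − 27 = 133. Stays. ✓
Weak-case: standard lawyer gives 234 − 0 = 234; top litigator gives 160 − 184 = -24. Stays. ✓

Yes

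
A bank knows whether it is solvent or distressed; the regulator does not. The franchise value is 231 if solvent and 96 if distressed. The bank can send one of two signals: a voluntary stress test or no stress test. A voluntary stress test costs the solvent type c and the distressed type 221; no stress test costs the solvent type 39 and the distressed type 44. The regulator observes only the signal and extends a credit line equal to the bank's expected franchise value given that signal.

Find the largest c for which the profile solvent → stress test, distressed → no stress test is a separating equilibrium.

Under separation: stress test → solvent (pays 231); no stress test → distressed (pays 96).
Distressed: 96 − 44 = 52 ≥ 231 − 221 = 10. Holds regardless of c. ✓
Solvent: 231 − c ≥ 96 − 39, so c ≤ 231 − 57 = 174.

174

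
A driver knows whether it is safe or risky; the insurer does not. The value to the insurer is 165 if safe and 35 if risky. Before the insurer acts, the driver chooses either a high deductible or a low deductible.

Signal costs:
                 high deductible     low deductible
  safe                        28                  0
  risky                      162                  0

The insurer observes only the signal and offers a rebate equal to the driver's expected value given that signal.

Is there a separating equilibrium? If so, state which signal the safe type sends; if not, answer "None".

high deductible

Try safe → high deductible, risky → low deductible:
  Under separation the insurer infers type exactly: high deductible → safe (pays 165), low deductible → risky (pays 35).
  Safe: high deductible gives 165 − 28 = 137; low deductible gives 35 − 0 = 35. No deviation. ✓
  Risky: low deductible gives 35 − 0 = 35; high deductible gives 165 − 162 = 3. No deviation. ✓
Both hold — the safe type sends high deductible.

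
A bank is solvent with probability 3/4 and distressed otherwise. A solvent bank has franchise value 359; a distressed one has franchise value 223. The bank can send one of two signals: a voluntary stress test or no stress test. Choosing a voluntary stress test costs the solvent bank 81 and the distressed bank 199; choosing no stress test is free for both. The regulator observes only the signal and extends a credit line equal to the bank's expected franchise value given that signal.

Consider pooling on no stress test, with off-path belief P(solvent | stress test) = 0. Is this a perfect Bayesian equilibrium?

Yes

At the pooled signal (no stress test) the regulator holds the prior 3/4 and pays 3/4·359 + 1/4·223 = 325. Off-path (stress test) belief 0 gives 0·359 + 1·223 = 223.
Solvent: no stress test gives 325 − 0 = 325; stress test gives 223 − 81 = 142. Stays. ✓
Distressed: no stress test gives 325 − 0 = 325; stress test gives 223 − 199 = 24. Stays. ✓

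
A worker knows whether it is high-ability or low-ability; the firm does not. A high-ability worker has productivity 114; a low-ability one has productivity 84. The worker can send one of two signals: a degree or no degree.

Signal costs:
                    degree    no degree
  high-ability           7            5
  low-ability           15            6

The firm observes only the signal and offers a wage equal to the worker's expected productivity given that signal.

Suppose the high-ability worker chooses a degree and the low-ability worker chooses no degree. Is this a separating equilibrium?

Under separation the firm infers type exactly: degree → high-ability (pays 114), no degree → low-ability (pays 84).
High-ability: degree gives 114 − 7 = 107; no degree gives 84 − 5 = 79. No deviation. ✓
Low-ability: no degree gives 84 − 6 = 78; degree gives 114 − 15 = 99. Would deviate. ✗

No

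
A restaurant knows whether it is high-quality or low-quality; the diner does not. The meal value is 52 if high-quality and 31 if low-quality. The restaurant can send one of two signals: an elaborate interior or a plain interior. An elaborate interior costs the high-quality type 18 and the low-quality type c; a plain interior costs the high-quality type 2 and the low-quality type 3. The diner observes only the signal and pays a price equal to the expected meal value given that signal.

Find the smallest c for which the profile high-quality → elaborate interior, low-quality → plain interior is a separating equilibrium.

Under separation: elaborate interior → high-quality (pays 52); plain interior → low-quality (pays 31).
High-quality: 52 − 18 = 34 ≥ 31 − 2 = 29. Holds regardless of c. ✓
Low-quality: 31 − 3 ≥ 52 − c, so c ≥ 52 − 28 = 24.

24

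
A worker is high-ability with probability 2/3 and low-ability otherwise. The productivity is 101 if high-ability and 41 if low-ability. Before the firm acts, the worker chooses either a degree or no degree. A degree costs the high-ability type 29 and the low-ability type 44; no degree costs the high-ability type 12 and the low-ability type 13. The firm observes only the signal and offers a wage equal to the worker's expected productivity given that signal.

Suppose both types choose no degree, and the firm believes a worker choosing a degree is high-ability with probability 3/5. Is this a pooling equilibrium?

At the pooled signal (no degree) the firm holds the prior 2/3 and pays 2/3·101 + 1/3·41 = 81. Off-path (degree) belief 3/5 gives 3/5·101 + 2/5·41 = 77.
High-ability: no degree gives 81 − 12 = 69; degree gives 77 − 29 = 48. Stays. ✓
Low-ability: no degree gives 81 − 13 = 68; degree gives 77 − 44 = 33. Stays. ✓

Yes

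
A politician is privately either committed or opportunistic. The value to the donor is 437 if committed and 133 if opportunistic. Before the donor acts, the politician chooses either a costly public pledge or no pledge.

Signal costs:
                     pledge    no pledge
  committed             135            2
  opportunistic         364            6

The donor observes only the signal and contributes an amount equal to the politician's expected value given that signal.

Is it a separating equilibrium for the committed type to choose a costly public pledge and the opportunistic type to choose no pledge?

Yes

If types separate, pledge earns payment 437 and no pledge earns 133.
Committed: pledge gives 437 − 135 = 302; no pledge gives 133 − 2 = 131. No deviation. ✓
Opportunistic: no pledge gives 133 − 6 = 127; pledge gives 437 − 364 = 73. No deviation. ✓
Both incentive constraints hold.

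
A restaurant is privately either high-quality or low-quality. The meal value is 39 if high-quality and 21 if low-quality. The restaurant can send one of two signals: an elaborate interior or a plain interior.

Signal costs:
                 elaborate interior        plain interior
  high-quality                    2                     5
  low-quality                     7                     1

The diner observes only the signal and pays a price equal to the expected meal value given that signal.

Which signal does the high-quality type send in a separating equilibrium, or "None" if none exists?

Try high-quality → elaborate interior, low-quality → plain interior:
  If types separate, elaborate interior earns payment 39 and plain interior earns 21.
  High-quality: elaborate interior gives 39 − 2 = 37; plain interior gives 21 − 5 = 16. No deviation. ✓
  Low-quality: plain interior gives 21 − 1 = 20; elaborate interior gives 39 − 7 = 32. Would deviate. ✗
Try high-quality → plain interior, low-quality → elaborate interior:
  If types separate, plain interior earns payment 39 and elaborate interior earns 21.
  High-quality: plain interior gives 39 − 5 = 34; elaborate interior gives 21 − 2 = 19. No deviation. ✓
  Low-quality: elaborate interior gives 21 − 7 = 14; plain interior gives 39 − 1 = 38. Would deviate. ✗
Neither assignment is incentive-compatible.

None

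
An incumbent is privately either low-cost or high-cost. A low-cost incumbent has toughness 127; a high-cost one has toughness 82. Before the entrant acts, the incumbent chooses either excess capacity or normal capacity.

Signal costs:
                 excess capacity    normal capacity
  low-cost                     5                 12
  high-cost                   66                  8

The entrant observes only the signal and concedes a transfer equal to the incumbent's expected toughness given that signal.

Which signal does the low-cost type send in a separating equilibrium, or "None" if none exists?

Try low-cost → excess capacity, high-cost → normal capacity:
  If types separate, excess capacity earns payment 127 and normal capacity earns 82.
  Low-cost: excess capacity gives 127 − 5 = 122; normal capacity gives 82 − 12 = 70. No deviation. ✓
  High-cost: normal capacity gives 82 − 8 = 74; excess capacity gives 127 − 66 = 61. No deviation. ✓
Both hold — the low-cost type sends excess capacity.

excess capacity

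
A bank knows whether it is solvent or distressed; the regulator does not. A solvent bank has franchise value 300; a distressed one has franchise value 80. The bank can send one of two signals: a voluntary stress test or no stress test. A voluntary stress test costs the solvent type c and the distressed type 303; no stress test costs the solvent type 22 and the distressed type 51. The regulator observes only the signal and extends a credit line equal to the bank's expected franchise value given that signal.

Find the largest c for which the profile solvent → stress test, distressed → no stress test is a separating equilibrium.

Under separation: stress test → solvent (pays 300); no stress test → distressed (pays 80).
Distressed: 80 − 51 = 29 ≥ 300 − 303 = -3. Holds regardless of c. ✓
Solvent: 300 − c ≥ 80 − 22, so c ≤ 300 − 58 = 242.

242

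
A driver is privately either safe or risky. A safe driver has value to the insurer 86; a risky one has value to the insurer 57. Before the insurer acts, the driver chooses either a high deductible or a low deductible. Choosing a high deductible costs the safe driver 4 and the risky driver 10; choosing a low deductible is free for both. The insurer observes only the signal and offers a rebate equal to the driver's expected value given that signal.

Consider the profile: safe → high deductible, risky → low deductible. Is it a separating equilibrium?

Under separation the insurer infers type exactly: high deductible → safe (pays 86), low deductible → risky (pays 57).
Safe: high deductible gives 86 − 4 = 82; low deductible gives 57 − 0 = 57. No deviation. ✓
Risky: low deductible gives 57 − 0 = 57; high deductible gives 86 − 10 = 76. Would deviate. ✗

No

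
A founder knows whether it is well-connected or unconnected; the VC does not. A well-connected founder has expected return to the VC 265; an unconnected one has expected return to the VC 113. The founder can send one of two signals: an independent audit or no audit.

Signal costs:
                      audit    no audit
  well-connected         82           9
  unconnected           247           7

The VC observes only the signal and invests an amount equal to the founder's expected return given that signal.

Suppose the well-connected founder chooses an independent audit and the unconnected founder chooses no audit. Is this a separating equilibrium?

If types separate, audit earns payment 265 and no audit earns 113.
Well-connected: audit gives 265 − 82 = 183; no audit gives 113 − 9 = 104. No deviation. ✓
Unconnected: no audit gives 113 − 7 = 106; audit gives 265 − 247 = 18. No deviation. ✓
Both incentive constraints hold.

Yes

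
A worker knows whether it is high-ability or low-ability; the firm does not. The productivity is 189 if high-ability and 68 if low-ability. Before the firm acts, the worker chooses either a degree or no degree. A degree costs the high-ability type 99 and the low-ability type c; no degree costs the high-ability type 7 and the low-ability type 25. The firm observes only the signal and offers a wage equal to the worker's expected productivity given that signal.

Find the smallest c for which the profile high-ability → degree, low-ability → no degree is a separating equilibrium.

Under separation: degree → high-ability (pays 189); no degree → low-ability (pays 68).
High-ability: 189 − 99 = 90 ≥ 68 − 7 = 61. Holds regardless of c. ✓
Low-ability: 68 − 25 ≥ 189 − c, so c ≥ 189 − 43 = 146.

146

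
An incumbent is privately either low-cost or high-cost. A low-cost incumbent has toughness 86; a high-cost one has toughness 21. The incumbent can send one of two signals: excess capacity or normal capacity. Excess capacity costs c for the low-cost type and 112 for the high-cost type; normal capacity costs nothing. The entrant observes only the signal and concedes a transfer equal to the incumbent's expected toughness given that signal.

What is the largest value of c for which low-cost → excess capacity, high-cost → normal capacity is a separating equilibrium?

Under separation: excess capacity → low-cost (pays 86); normal capacity → high-cost (pays 21).
High-cost: 21 − 0 = 21 ≥ 86 − 112 = -26. Holds regardless of c. ✓
Low-cost: 86 − c ≥ 21 − 0, so c ≤ 86 − 21 = 65.

65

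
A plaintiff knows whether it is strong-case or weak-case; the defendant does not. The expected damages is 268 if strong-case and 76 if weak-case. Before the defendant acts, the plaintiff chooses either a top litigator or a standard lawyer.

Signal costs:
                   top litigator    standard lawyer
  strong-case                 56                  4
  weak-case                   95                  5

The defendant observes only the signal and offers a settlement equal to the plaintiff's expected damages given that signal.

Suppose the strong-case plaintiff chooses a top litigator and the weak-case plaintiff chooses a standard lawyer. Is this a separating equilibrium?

No

Under separation the defendant infers type exactly: top litigator → strong-case (pays 268), standard lawyer → weak-case (pays 76).
Strong-case: top litigator gives 268 − 56 = 212; standard lawyer gives 76 − 4 = 72. No deviation. ✓
Weak-case: standard lawyer gives 76 − 5 = 71; top litigator gives 268 − 95 = 173. Would deviate. ✗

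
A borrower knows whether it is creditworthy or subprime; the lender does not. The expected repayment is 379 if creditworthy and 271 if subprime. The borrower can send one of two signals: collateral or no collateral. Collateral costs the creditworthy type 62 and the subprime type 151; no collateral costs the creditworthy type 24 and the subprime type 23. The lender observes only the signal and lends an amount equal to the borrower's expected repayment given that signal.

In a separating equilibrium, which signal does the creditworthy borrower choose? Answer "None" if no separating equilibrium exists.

collateral

Try creditworthy → collateral, subprime → no collateral:
  Under separation the lender infers type exactly: collateral → creditworthy (pays 379), no collateral → subprime (pays 271).
  Creditworthy: collateral gives 379 − 62 = 317; no collateral gives 271 − 24 = 247. No deviation. ✓
  Subprime: no collateral gives 271 − 23 = 248; collateral gives 379 − 151 = 228. No deviation. ✓
Both hold — the creditworthy type sends collateral.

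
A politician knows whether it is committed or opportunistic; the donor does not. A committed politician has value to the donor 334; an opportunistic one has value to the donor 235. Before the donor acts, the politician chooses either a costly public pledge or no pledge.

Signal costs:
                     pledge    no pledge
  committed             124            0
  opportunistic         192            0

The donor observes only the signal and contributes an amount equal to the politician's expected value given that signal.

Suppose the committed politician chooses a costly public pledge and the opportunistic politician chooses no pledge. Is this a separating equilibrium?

No

Under separation the donor infers type exactly: pledge → committed (pays 334), no pledge → opportunistic (pays 235).
Committed: pledge gives 334 − 124 = 210; no pledge gives 235 − 0 = 235. Would deviate. ✗
Opportunistic: no pledge gives 235 − 0 = 235; pledge gives 334 − 192 = 142. No deviation. ✓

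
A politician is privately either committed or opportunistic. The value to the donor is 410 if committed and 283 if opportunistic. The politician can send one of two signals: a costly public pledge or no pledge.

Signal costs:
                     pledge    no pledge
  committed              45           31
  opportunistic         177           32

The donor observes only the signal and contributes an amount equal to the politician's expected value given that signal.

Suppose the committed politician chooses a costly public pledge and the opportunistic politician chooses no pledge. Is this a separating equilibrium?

Under separation the donor infers type exactly: pledge → committed (pays 410), no pledge → opportunistic (pays 283).
Committed: pledge gives 410 − 45 = 365; no pledge gives 283 − 31 = 252. No deviation. ✓
Opportunistic: no pledge gives 283 − 32 = 251; pledge gives 410 − 177 = 233. No deviation. ✓
Both incentive constraints hold.

Yes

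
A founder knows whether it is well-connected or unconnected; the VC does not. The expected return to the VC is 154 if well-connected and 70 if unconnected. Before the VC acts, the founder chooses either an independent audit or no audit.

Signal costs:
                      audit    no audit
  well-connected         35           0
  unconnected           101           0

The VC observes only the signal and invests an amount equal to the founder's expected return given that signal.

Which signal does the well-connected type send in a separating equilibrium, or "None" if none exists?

Try well-connected → audit, unconnected → no audit:
  If types separate, audit earns payment 154 and no audit earns 70.
  Well-connected: audit gives 154 − 35 = 119; no audit gives 70 − 0 = 70. No deviation. ✓
  Unconnected: no audit gives 70 − 0 = 70; audit gives 154 − 101 = 53. No deviation. ✓
Both hold — the well-connected type sends audit.

audit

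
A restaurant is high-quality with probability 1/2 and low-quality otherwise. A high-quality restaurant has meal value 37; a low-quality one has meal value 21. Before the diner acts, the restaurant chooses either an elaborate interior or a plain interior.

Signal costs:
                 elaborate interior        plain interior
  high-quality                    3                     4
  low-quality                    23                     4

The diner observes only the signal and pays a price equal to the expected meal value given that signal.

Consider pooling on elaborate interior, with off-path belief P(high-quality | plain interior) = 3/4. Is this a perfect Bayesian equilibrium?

No

At the pooled signal (elaborate interior) the diner holds the prior 1/2 and pays 1/2·37 + 1/2·21 = 29. Off-path (plain interior) belief 3/4 gives 3/4·37 + 1/4·21 = 33.
High-quality: elaborate interior gives 29 − 3 = 26; plain interior gives 33 − 4 = 29. Deviates. ✗
Low-quality: elaborate interior gives 29 − 23 = 6; plain interior gives 33 − 4 = 29. Deviates. ✗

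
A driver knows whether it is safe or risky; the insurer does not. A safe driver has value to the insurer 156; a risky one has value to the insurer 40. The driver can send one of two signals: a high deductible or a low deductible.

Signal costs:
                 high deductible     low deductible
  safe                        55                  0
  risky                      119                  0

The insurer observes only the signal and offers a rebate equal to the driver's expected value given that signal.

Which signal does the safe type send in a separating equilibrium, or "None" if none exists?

high deductible

Try safe → high deductible, risky → low deductible:
  If types separate, high deductible earns payment 156 and low deductible earns 40.
  Safe: high deductible gives 156 − 55 = 101; low deductible gives 40 − 0 = 40. No deviation. ✓
  Risky: low deductible gives 40 − 0 = 40; high deductible gives 156 − 119 = 37. No deviation. ✓
Both hold — the safe type sends high deductible.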